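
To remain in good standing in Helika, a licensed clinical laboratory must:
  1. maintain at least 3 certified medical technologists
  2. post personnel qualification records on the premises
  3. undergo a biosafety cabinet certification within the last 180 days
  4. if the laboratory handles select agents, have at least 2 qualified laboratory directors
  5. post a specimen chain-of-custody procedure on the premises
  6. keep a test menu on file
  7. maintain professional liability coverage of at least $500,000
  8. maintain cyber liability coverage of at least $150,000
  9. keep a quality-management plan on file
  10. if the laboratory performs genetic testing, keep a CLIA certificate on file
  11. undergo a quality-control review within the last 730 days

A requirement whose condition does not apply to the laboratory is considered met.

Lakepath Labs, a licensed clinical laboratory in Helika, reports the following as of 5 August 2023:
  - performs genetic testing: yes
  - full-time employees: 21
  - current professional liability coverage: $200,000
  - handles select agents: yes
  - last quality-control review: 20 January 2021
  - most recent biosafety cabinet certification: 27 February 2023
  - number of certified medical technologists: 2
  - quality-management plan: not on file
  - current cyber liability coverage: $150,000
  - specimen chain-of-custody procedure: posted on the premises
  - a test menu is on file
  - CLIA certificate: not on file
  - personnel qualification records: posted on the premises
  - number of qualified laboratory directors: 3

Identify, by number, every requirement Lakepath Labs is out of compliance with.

1, 7, 9, 10, 11

1. certified medical technologists 2 < 3 → not met
2. personnel qualification records present → met
3. biosafety cabinet certification 159 days ago vs limit 180 → met
4. condition 'handles select agents' holds; qualified laboratory directors 3 ≥ 2 → met
5. specimen chain-of-custody procedure present → met
6. test menu present → met
7. professional liability coverage $200,000 < $500,000 → not met
8. cyber liability coverage $150,000 ≥ $150,000 → met
9. quality-management plan absent → not met
10. condition 'performs genetic testing' holds; CLIA certificate absent → not met
11. quality-control review 927 days ago vs limit 730 → not met
Not met: 1, 7, 9, 10, 11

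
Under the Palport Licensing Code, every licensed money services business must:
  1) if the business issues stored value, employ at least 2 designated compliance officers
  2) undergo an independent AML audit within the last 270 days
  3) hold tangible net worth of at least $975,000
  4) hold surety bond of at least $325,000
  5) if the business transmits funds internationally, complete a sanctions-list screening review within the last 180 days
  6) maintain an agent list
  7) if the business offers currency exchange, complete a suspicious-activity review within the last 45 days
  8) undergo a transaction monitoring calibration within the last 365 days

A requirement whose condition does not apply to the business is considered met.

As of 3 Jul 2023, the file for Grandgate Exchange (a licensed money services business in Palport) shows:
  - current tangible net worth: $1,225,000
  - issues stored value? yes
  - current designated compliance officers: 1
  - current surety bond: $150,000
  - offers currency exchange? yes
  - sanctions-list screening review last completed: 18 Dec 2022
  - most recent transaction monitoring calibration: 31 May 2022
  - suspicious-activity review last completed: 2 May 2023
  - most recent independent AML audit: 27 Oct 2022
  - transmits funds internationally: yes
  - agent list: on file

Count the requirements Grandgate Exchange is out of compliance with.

1. condition 'issues stored value' holds; designated compliance officers 1 < 2 → not met
2. independent AML audit 249 days ago vs limit 270 → met
3. tangible net worth $1,225,000 ≥ $975,000 → met
4. surety bond $150,000 < $325,000 → not met
5. condition 'transmits funds internationally' holds; sanctions-list screening review 197 days ago vs limit 180 → not met
6. agent list present → met
7. condition 'offers currency exchange' holds; suspicious-activity review 62 days ago vs limit 45 → not met
8. transaction monitoring calibration 398 days ago vs limit 365 → not met
Not met: 5 of 8

5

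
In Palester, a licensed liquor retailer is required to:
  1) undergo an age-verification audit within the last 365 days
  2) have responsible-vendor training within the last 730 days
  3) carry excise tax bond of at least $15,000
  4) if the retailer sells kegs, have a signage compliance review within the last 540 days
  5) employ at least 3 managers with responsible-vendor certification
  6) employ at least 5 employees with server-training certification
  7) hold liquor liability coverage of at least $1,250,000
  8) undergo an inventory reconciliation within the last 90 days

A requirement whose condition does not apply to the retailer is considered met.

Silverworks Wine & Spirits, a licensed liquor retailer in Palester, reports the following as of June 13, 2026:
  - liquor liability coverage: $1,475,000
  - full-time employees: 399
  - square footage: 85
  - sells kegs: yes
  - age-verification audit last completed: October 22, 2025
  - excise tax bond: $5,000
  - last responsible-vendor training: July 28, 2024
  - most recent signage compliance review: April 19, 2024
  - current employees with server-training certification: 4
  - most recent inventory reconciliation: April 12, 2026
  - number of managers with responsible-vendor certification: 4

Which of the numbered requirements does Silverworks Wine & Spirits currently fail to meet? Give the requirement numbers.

3, 4, 6

1. age-verification audit 234 days ago vs limit 365 → met
2. responsible-vendor training 685 days ago vs limit 730 → met
3. excise tax bond $5,000 < $15,000 → not met
4. condition 'sells kegs' holds; signage compliance review 785 days ago vs limit 540 → not met
5. managers with responsible-vendor certification 4 ≥ 3 → met
6. employees with server-training certification 4 < 5 → not met
7. liquor liability coverage $1,475,000 ≥ $1,250,000 → met
8. inventory reconciliation 62 days ago vs limit 90 → met
Not met: 3, 4, 6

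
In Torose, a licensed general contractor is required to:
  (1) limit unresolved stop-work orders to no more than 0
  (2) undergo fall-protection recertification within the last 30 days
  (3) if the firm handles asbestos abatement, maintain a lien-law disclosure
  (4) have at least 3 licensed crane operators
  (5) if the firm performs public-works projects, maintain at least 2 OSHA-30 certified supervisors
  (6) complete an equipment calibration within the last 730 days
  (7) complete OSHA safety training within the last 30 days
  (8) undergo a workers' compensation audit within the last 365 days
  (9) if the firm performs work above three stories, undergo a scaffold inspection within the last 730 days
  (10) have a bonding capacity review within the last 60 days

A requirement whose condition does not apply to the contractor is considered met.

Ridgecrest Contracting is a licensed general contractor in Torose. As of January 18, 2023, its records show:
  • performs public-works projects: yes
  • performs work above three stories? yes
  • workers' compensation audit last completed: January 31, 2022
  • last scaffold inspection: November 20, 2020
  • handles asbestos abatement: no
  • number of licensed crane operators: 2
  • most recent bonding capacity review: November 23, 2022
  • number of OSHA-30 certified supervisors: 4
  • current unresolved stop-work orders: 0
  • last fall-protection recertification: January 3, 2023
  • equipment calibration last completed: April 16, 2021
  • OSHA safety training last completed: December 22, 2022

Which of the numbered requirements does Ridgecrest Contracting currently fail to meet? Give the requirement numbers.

1. unresolved stop-work orders 0 ≤ 0 → met
2. fall-protection recertification 15 days ago vs limit 30 → met
3. condition 'handles asbestos abatement' does not hold → requirement n/a → met
4. licensed crane operators 2 < 3 → not met
5. condition 'performs public-works projects' holds; OSHA-30 certified supervisors 4 ≥ 2 → met
6. equipment calibration 642 days ago vs limit 730 → met
7. OSHA safety training 27 days ago vs limit 30 → met
8. workers' compensation audit 352 days ago vs limit 365 → met
9. condition 'performs work above three stories' holds; scaffold inspection 789 days ago vs limit 730 → not met
10. bonding capacity review 56 days ago vs limit 60 → met
Not met: 4, 9

4, 9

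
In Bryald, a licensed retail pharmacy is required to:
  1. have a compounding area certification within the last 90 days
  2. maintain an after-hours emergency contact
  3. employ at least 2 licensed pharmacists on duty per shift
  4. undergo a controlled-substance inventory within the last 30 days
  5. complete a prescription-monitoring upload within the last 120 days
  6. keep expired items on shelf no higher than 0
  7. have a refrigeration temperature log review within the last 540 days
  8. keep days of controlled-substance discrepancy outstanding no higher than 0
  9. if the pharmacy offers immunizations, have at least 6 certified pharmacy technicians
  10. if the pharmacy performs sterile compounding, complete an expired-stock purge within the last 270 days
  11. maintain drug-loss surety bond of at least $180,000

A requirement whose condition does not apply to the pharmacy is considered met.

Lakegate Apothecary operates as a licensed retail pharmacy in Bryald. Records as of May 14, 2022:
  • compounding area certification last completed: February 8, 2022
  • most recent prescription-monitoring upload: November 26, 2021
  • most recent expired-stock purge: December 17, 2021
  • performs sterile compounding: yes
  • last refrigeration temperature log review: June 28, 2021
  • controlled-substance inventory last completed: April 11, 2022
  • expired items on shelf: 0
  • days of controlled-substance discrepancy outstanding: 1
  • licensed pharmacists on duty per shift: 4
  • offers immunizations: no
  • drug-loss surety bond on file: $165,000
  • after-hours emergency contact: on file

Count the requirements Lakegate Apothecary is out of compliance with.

1. compounding area certification 95 days ago vs limit 90 → not met
2. after-hours emergency contact present → met
3. licensed pharmacists on duty per shift 4 ≥ 2 → met
4. controlled-substance inventory 33 days ago vs limit 30 → not met
5. prescription-monitoring upload 169 days ago vs limit 120 → not met
6. expired items on shelf 0 ≤ 0 → met
7. refrigeration temperature log review 320 days ago vs limit 540 → met
8. days of controlled-substance discrepancy outstanding 1 > 0 → not met
9. condition 'offers immunizations' does not hold → requirement n/a → met
10. condition 'performs sterile compounding' holds; expired-stock purge 148 days ago vs limit 270 → met
11. drug-loss surety bond $165,000 < $180,000 → not met
Not met: 5 of 11

5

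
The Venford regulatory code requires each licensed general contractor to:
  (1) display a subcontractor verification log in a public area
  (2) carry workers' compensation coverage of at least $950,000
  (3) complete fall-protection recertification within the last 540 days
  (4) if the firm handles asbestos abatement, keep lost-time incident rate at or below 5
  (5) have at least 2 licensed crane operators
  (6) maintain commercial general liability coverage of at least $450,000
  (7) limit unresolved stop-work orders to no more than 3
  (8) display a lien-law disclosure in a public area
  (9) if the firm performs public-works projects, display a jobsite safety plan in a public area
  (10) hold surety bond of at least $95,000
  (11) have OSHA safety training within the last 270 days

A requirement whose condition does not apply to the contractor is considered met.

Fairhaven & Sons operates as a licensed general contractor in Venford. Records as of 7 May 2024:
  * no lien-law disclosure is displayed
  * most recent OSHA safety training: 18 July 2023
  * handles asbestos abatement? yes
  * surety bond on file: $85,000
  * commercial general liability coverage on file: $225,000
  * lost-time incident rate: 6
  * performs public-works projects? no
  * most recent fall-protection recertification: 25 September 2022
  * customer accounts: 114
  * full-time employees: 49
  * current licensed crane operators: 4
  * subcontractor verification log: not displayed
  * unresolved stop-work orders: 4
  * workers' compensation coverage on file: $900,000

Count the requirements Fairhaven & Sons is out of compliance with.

9

1. subcontractor verification log absent → not met
2. workers' compensation coverage $900,000 < $950,000 → not met
3. fall-protection recertification 590 days ago vs limit 540 → not met
4. condition 'handles asbestos abatement' holds; lost-time incident rate 6 > 5 → not met
5. licensed crane operators 4 ≥ 2 → met
6. commercial general liability coverage $225,000 < $450,000 → not met
7. unresolved stop-work orders 4 > 3 → not met
8. lien-law disclosure absent → not met
9. condition 'performs public-works projects' does not hold → requirement n/a → met
10. surety bond $85,000 < $95,000 → not met
11. OSHA safety training 294 days ago vs limit 270 → not met
Not met: 9 of 11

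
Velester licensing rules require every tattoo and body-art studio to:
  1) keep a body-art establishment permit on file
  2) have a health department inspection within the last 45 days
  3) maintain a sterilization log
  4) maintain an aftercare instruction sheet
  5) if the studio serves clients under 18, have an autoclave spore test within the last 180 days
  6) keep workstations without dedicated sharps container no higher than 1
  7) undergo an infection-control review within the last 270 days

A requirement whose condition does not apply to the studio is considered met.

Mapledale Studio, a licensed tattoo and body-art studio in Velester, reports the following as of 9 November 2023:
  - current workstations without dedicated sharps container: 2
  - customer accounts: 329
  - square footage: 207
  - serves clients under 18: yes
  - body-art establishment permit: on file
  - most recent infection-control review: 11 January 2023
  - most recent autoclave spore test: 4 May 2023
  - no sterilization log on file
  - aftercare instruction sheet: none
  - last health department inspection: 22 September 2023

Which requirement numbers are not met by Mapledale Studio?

2, 3, 4, 5, 6, 7

1. body-art establishment permit present → met
2. health department inspection 48 days ago vs limit 45 → not met
3. sterilization log absent → not met
4. aftercare instruction sheet absent → not met
5. condition 'serves clients under 18' holds; autoclave spore test 189 days ago vs limit 180 → not met
6. workstations without dedicated sharps container 2 > 1 → not met
7. infection-control review 302 days ago vs limit 270 → not met
Not met: 2, 3, 4, 5, 6, 7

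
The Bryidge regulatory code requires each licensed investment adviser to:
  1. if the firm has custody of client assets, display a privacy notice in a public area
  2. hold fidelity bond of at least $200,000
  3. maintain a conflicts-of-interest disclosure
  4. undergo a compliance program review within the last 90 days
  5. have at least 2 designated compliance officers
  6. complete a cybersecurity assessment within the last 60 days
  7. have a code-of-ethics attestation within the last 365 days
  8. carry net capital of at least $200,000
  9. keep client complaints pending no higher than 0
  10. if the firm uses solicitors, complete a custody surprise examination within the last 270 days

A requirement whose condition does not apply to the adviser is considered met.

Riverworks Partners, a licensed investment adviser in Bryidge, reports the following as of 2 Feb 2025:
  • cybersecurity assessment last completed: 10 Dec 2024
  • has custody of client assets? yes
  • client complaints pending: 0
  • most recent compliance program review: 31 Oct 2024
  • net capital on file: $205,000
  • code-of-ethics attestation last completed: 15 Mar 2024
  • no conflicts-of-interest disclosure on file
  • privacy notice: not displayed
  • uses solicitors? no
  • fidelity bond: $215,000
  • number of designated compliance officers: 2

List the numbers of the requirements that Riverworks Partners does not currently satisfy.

1. condition 'has custody of client assets' holds; privacy notice absent → not met
2. fidelity bond $215,000 ≥ $200,000 → met
3. conflicts-of-interest disclosure absent → not met
4. compliance program review 94 days ago vs limit 90 → not met
5. designated compliance officers 2 ≥ 2 → met
6. cybersecurity assessment 54 days ago vs limit 60 → met
7. code-of-ethics attestation 324 days ago vs limit 365 → met
8. net capital $205,000 ≥ $200,000 → met
9. client complaints pending 0 ≤ 0 → met
10. condition 'uses solicitors' does not hold → requirement n/a → met
Not met: 1, 3, 4

1, 3, 4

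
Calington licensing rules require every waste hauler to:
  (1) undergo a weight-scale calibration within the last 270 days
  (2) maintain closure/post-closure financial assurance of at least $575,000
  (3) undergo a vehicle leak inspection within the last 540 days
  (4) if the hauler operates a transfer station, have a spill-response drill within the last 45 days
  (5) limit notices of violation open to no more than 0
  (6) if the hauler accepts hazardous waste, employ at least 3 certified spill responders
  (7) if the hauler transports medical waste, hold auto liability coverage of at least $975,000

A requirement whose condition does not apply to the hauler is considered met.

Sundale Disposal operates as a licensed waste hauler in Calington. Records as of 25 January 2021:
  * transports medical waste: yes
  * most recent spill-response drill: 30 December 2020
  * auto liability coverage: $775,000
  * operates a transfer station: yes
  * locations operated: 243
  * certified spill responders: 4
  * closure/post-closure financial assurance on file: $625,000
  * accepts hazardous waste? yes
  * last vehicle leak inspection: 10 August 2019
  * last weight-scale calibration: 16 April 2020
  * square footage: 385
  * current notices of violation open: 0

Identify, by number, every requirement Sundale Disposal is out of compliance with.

1, 7

1. weight-scale calibration 284 days ago vs limit 270 → not met
2. closure/post-closure financial assurance $625,000 ≥ $575,000 → met
3. vehicle leak inspection 534 days ago vs limit 540 → met
4. condition 'operates a transfer station' holds; spill-response drill 26 days ago vs limit 45 → met
5. notices of violation open 0 ≤ 0 → met
6. condition 'accepts hazardous waste' holds; certified spill responders 4 ≥ 3 → met
7. condition 'transports medical waste' holds; auto liability coverage $775,000 < $975,000 → not met
Not met: 1, 7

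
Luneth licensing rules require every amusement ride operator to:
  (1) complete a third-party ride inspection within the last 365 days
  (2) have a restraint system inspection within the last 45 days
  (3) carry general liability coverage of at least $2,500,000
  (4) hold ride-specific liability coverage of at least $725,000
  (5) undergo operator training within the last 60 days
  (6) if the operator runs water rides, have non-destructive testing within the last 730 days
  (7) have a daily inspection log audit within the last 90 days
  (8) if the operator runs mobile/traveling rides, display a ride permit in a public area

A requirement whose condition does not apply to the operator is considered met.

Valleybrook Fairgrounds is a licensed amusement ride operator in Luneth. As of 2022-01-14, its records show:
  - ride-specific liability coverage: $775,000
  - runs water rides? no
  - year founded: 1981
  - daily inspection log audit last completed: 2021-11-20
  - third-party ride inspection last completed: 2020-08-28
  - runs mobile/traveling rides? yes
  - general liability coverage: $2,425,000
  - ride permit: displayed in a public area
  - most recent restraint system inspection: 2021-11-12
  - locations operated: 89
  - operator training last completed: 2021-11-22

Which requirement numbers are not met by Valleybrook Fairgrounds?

1, 2, 3

1. third-party ride inspection 504 days ago vs limit 365 → not met
2. restraint system inspection 63 days ago vs limit 45 → not met
3. general liability coverage $2,425,000 < $2,500,000 → not met
4. ride-specific liability coverage $775,000 ≥ $725,000 → met
5. operator training 53 days ago vs limit 60 → met
6. condition 'runs water rides' does not hold → requirement n/a → met
7. daily inspection log audit 55 days ago vs limit 90 → met
8. condition 'runs mobile/traveling rides' holds; ride permit present → met
Not met: 1, 2, 3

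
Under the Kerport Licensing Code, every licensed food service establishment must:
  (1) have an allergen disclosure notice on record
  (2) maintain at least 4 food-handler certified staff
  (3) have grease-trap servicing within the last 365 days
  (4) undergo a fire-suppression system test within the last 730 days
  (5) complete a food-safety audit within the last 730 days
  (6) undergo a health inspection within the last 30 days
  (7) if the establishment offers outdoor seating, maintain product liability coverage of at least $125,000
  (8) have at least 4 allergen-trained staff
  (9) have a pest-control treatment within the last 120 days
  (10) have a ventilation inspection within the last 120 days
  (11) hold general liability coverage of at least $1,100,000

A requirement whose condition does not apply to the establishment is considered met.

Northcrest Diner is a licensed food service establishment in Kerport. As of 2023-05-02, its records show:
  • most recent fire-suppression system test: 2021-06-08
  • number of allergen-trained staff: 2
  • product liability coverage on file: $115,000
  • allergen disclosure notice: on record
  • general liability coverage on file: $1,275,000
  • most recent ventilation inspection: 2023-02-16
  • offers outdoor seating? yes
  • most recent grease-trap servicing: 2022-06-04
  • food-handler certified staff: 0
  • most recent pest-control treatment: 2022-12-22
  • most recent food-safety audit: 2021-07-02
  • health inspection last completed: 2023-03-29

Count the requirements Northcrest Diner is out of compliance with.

5

1. allergen disclosure notice present → met
2. food-handler certified staff 0 < 4 → not met
3. grease-trap servicing 332 days ago vs limit 365 → met
4. fire-suppression system test 693 days ago vs limit 730 → met
5. food-safety audit 669 days ago vs limit 730 → met
6. health inspection 34 days ago vs limit 30 → not met
7. condition 'offers outdoor seating' holds; product liability coverage $115,000 < $125,000 → not met
8. allergen-trained staff 2 < 4 → not met
9. pest-control treatment 131 days ago vs limit 120 → not met
10. ventilation inspection 75 days ago vs limit 120 → met
11. general liability coverage $1,275,000 ≥ $1,100,000 → met
Not met: 5 of 11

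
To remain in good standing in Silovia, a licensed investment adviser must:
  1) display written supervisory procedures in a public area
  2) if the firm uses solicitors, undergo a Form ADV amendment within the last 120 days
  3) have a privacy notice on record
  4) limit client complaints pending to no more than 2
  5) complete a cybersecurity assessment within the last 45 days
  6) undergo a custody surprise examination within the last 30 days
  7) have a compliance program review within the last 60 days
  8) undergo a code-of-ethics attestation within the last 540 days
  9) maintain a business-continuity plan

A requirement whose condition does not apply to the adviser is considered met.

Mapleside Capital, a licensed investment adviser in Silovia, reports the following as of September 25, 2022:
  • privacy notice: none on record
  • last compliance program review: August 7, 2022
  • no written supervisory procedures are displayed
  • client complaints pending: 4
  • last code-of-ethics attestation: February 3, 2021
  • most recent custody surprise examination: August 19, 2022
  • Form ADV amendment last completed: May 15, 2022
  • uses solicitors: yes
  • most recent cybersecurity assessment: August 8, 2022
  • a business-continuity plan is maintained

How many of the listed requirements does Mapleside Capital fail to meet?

1. written supervisory procedures absent → not met
2. condition 'uses solicitors' holds; Form ADV amendment 133 days ago vs limit 120 → not met
3. privacy notice absent → not met
4. client complaints pending 4 > 2 → not met
5. cybersecurity assessment 48 days ago vs limit 45 → not met
6. custody surprise examination 37 days ago vs limit 30 → not met
7. compliance program review 49 days ago vs limit 60 → met
8. code-of-ethics attestation 599 days ago vs limit 540 → not met
9. business-continuity plan present → met
Not met: 7 of 9

7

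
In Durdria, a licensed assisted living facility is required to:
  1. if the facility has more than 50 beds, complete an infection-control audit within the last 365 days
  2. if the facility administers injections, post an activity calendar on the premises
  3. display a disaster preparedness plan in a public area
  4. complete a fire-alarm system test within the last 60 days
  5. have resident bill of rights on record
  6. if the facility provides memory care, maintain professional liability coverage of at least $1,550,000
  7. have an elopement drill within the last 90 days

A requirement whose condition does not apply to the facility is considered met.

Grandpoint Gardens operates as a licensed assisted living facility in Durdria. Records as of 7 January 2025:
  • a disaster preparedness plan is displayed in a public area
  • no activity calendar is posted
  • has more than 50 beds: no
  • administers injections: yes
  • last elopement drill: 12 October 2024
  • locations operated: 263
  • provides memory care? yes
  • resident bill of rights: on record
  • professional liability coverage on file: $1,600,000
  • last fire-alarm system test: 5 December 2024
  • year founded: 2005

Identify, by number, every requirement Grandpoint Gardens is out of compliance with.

1. condition 'has more than 50 beds' does not hold → requirement n/a → met
2. condition 'administers injections' holds; activity calendar absent → not met
3. disaster preparedness plan present → met
4. fire-alarm system test 33 days ago vs limit 60 → met
5. resident bill of rights present → met
6. condition 'provides memory care' holds; professional liability coverage $1,600,000 ≥ $1,550,000 → met
7. elopement drill 87 days ago vs limit 90 → met
Not met: 2

2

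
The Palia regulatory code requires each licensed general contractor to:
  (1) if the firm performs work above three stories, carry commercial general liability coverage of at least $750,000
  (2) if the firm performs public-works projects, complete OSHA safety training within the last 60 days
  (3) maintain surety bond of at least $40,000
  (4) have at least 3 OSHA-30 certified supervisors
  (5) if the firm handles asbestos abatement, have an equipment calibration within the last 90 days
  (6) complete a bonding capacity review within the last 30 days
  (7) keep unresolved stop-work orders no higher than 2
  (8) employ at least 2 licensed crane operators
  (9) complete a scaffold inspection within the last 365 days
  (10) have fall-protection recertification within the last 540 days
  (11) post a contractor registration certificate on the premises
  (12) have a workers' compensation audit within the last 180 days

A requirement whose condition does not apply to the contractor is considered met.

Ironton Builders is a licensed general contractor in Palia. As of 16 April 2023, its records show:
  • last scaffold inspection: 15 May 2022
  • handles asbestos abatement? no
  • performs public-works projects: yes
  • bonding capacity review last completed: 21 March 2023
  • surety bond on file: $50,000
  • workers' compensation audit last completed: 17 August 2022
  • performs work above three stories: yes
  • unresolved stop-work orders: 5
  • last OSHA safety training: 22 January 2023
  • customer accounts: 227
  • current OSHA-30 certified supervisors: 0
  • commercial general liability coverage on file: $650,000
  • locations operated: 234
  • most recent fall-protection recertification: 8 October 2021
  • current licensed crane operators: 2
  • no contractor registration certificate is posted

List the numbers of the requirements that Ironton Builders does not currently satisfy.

1, 2, 4, 7, 10, 11, 12

1. condition 'performs work above three stories' holds; commercial general liability coverage $650,000 < $750,000 → not met
2. condition 'performs public-works projects' holds; OSHA safety training 84 days ago vs limit 60 → not met
3. surety bond $50,000 ≥ $40,000 → met
4. OSHA-30 certified supervisors 0 < 3 → not met
5. condition 'handles asbestos abatement' does not hold → requirement n/a → met
6. bonding capacity review 26 days ago vs limit 30 → met
7. unresolved stop-work orders 5 > 2 → not met
8. licensed crane operators 2 ≥ 2 → met
9. scaffold inspection 336 days ago vs limit 365 → met
10. fall-protection recertification 555 days ago vs limit 540 → not met
11. contractor registration certificate absent → not met
12. workers' compensation audit 242 days ago vs limit 180 → not met
Not met: 1, 2, 4, 7, 10, 11, 12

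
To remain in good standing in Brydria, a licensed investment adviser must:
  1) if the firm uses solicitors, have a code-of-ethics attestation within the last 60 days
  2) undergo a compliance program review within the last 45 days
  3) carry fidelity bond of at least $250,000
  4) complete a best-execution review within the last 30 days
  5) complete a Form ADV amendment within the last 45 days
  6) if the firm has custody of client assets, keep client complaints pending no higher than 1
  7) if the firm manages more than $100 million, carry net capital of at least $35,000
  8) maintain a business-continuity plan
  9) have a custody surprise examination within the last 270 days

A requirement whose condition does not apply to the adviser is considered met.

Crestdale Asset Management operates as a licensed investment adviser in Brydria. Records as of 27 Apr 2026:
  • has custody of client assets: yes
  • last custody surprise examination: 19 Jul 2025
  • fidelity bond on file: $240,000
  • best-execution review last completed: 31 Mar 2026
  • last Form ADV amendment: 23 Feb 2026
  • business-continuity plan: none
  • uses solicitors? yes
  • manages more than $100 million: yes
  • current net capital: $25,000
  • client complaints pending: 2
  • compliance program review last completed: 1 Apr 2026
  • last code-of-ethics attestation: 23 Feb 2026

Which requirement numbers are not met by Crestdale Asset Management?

1, 3, 5, 6, 7, 8, 9

1. condition 'uses solicitors' holds; code-of-ethics attestation 63 days ago vs limit 60 → not met
2. compliance program review 26 days ago vs limit 45 → met
3. fidelity bond $240,000 < $250,000 → not met
4. best-execution review 27 days ago vs limit 30 → met
5. Form ADV amendment 63 days ago vs limit 45 → not met
6. condition 'has custody of client assets' holds; client complaints pending 2 > 1 → not met
7. condition 'manages more than $100 million' holds; net capital $25,000 < $35,000 → not met
8. business-continuity plan absent → not met
9. custody surprise examination 282 days ago vs limit 270 → not met
Not met: 1, 3, 5, 6, 7, 8, 9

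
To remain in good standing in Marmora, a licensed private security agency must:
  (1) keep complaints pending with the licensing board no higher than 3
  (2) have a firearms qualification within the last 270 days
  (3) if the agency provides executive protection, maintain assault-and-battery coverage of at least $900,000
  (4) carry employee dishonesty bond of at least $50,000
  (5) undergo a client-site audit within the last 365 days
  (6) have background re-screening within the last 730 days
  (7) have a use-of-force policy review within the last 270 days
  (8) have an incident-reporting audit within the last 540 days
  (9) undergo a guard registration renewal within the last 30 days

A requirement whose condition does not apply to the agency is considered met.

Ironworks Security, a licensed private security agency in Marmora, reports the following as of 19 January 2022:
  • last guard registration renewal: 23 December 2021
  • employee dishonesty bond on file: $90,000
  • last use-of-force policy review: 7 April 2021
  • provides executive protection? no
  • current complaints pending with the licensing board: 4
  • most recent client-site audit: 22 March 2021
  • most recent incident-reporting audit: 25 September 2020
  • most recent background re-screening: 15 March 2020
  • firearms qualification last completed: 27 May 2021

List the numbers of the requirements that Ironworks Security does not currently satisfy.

1. complaints pending with the licensing board 4 > 3 → not met
2. firearms qualification 237 days ago vs limit 270 → met
3. condition 'provides executive protection' does not hold → requirement n/a → met
4. employee dishonesty bond $90,000 ≥ $50,000 → met
5. client-site audit 303 days ago vs limit 365 → met
6. background re-screening 675 days ago vs limit 730 → met
7. use-of-force policy review 287 days ago vs limit 270 → not met
8. incident-reporting audit 481 days ago vs limit 540 → met
9. guard registration renewal 27 days ago vs limit 30 → met
Not met: 1, 7

1, 7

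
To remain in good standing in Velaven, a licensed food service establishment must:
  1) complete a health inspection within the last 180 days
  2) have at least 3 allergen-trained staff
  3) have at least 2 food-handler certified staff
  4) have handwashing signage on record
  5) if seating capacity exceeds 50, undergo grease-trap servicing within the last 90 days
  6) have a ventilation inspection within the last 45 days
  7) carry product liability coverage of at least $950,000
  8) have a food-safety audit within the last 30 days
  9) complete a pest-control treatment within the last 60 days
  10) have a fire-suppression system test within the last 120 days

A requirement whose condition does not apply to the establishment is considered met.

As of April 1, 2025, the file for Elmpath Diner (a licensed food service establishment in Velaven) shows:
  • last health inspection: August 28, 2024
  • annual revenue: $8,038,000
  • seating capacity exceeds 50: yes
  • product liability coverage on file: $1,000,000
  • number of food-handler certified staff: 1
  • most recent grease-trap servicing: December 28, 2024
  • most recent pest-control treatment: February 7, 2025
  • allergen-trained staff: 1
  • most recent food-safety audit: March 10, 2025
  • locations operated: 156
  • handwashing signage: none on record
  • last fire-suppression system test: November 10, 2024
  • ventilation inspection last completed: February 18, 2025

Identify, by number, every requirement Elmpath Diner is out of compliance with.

1, 2, 3, 4, 5, 10

1. health inspection 216 days ago vs limit 180 → not met
2. allergen-trained staff 1 < 3 → not met
3. food-handler certified staff 1 < 2 → not met
4. handwashing signage absent → not met
5. condition 'seating capacity exceeds 50' holds; grease-trap servicing 94 days ago vs limit 90 → not met
6. ventilation inspection 42 days ago vs limit 45 → met
7. product liability coverage $1,000,000 ≥ $950,000 → met
8. food-safety audit 22 days ago vs limit 30 → met
9. pest-control treatment 53 days ago vs limit 60 → met
10. fire-suppression system test 142 days ago vs limit 120 → not met
Not met: 1, 2, 3, 4, 5, 10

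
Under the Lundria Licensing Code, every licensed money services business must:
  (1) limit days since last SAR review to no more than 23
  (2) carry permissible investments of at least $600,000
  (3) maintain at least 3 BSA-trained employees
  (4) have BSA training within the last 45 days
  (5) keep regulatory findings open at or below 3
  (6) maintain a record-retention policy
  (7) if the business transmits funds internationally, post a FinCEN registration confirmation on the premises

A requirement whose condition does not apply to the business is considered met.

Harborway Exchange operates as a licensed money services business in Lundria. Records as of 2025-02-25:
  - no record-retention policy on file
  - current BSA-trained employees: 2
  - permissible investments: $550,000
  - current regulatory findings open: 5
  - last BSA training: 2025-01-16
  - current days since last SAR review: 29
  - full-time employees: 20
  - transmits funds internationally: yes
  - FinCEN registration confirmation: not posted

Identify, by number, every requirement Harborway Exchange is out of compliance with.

1. days since last SAR review 29 > 23 → not met
2. permissible investments $550,000 < $600,000 → not met
3. BSA-trained employees 2 < 3 → not met
4. BSA training 40 days ago vs limit 45 → met
5. regulatory findings open 5 > 3 → not met
6. record-retention policy absent → not met
7. condition 'transmits funds internationally' holds; FinCEN registration confirmation absent → not met
Not met: 1, 2, 3, 5, 6, 7

1, 2, 3, 5, 6, 7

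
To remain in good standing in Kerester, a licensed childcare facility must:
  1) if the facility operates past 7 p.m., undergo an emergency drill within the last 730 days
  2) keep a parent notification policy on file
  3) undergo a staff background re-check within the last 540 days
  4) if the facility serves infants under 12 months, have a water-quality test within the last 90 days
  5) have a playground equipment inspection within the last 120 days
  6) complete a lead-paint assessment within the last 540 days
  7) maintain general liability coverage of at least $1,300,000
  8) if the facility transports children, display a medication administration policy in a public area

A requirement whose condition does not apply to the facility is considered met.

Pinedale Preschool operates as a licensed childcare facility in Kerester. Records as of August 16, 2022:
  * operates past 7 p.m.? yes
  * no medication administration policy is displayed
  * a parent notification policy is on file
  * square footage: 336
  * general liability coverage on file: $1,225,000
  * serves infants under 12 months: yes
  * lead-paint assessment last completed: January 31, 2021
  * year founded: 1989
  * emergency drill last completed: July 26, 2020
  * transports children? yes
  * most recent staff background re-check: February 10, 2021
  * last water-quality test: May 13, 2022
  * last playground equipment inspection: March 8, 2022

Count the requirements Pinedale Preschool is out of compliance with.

1. condition 'operates past 7 p.m.' holds; emergency drill 751 days ago vs limit 730 → not met
2. parent notification policy present → met
3. staff background re-check 552 days ago vs limit 540 → not met
4. condition 'serves infants under 12 months' holds; water-quality test 95 days ago vs limit 90 → not met
5. playground equipment inspection 161 days ago vs limit 120 → not met
6. lead-paint assessment 562 days ago vs limit 540 → not met
7. general liability coverage $1,225,000 < $1,300,000 → not met
8. condition 'transports children' holds; medication administration policy absent → not met
Not met: 7 of 8

7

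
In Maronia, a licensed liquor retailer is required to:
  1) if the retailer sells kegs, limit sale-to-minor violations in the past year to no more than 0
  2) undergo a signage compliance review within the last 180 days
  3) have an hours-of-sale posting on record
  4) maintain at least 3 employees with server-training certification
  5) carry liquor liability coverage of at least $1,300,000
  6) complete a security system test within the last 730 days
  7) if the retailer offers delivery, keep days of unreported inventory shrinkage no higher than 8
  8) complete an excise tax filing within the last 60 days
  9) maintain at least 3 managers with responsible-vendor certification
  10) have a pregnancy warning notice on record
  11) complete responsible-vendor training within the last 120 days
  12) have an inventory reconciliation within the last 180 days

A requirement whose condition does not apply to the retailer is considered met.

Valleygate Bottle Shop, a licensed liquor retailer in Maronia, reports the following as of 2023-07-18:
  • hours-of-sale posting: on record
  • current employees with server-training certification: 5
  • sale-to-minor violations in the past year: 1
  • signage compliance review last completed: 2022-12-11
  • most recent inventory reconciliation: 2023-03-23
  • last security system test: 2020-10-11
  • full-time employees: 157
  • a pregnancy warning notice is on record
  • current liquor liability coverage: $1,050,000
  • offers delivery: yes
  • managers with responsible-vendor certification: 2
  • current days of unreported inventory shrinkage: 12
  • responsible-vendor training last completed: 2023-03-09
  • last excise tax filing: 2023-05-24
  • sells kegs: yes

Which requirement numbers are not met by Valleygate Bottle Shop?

1. condition 'sells kegs' holds; sale-to-minor violations in the past year 1 > 0 → not met
2. signage compliance review 219 days ago vs limit 180 → not met
3. hours-of-sale posting present → met
4. employees with server-training certification 5 ≥ 3 → met
5. liquor liability coverage $1,050,000 < $1,300,000 → not met
6. security system test 1010 days ago vs limit 730 → not met
7. condition 'offers delivery' holds; days of unreported inventory shrinkage 12 > 8 → not met
8. excise tax filing 55 days ago vs limit 60 → met
9. managers with responsible-vendor certification 2 < 3 → not met
10. pregnancy warning notice present → met
11. responsible-vendor training 131 days ago vs limit 120 → not met
12. inventory reconciliation 117 days ago vs limit 180 → met
Not met: 1, 2, 5, 6, 7, 9, 11

1, 2, 5, 6, 7, 9, 11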